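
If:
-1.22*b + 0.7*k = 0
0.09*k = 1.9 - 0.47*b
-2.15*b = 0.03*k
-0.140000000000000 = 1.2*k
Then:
No Solution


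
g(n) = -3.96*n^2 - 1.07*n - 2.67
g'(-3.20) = 24.27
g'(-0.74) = 4.79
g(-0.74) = -4.05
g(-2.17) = -19.00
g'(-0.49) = 2.81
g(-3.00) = -35.10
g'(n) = -7.92*n - 1.07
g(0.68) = -5.23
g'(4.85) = -39.48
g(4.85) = -101.01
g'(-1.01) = 6.93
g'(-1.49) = 10.73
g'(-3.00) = 22.69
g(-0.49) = -3.10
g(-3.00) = -35.10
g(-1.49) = -9.87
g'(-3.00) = 22.69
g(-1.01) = -5.63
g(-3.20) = -39.80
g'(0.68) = -6.46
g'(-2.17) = 16.12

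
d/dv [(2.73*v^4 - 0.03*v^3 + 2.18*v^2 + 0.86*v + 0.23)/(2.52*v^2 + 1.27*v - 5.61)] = (13.7592*v^5 + 10.3257*v^4 - 61.3374*v^3 + 1.1063*v^2 - 25.6188*v - 5.1167)/(6.3504*v^4 + 6.4008*v^3 - 26.6615*v^2 - 14.2494*v + 31.4721)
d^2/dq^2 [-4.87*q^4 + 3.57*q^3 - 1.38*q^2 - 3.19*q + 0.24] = -58.44*q^2 + 21.42*q - 2.76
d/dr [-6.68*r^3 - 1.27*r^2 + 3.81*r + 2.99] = -20.04*r^2 - 2.54*r + 3.81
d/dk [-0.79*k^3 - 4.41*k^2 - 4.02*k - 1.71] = -2.37*k^2 - 8.82*k - 4.02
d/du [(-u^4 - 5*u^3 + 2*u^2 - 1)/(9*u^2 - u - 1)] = (-18*u^5 - 42*u^4 + 14*u^3 + 13*u^2 + 14*u - 1)/(81*u^4 - 18*u^3 - 17*u^2 + 2*u + 1)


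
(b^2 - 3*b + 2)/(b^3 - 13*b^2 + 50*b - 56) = (b - 1)/(b^2 - 11*b + 28)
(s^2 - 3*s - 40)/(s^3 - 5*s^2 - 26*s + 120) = (s - 8)/(s^2 - 10*s + 24)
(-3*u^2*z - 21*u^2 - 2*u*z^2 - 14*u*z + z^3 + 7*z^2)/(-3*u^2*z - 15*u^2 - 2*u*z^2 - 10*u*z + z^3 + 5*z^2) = (z + 7)/(z + 5)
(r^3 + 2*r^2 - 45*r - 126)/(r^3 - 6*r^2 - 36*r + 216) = (r^2 - 4*r - 21)/(r^2 - 12*r + 36)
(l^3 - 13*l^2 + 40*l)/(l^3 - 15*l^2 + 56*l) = (l - 5)/(l - 7)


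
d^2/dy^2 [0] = 0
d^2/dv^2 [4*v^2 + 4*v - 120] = 8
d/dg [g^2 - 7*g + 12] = 2*g - 7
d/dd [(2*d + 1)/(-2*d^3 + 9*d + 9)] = (-4*d^3 + 18*d + 3*(2*d + 1)*(2*d^2 - 3) + 18)/(-2*d^3 + 9*d + 9)^2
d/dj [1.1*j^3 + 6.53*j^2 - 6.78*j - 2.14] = 3.3*j^2 + 13.06*j - 6.78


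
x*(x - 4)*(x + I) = x^3 - 4*x^2 + I*x^2 - 4*I*x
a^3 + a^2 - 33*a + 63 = (a - 3)^2*(a + 7)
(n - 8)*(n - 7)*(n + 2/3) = n^3 - 43*n^2/3 + 46*n + 112/3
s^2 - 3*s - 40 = (s - 8)*(s + 5)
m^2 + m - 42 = (m - 6)*(m + 7)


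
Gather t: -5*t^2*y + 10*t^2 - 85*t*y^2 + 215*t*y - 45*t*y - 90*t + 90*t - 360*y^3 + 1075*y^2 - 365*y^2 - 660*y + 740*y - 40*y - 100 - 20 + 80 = t^2*(10 - 5*y) + t*(-85*y^2 + 170*y) - 360*y^3 + 710*y^2 + 40*y - 40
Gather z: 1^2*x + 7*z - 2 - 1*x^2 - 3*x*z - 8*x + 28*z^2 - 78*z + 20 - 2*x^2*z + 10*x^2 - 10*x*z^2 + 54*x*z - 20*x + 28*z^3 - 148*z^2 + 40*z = 9*x^2 - 27*x + 28*z^3 + z^2*(-10*x - 120) + z*(-2*x^2 + 51*x - 31) + 18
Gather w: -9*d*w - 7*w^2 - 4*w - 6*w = -7*w^2 + w*(-9*d - 10)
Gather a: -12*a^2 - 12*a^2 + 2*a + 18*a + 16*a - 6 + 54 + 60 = -24*a^2 + 36*a + 108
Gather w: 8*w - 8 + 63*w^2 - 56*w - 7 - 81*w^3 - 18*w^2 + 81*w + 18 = -81*w^3 + 45*w^2 + 33*w + 3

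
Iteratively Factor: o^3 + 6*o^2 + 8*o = (o + 4)*(o^2 + 2*o) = (o + 2)*(o + 4)*(o)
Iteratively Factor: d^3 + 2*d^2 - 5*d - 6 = (d + 3)*(d^2 - d - 2) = (d + 1)*(d + 3)*(d - 2)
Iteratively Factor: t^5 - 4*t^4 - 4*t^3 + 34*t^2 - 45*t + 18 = (t + 3)*(t^4 - 7*t^3 + 17*t^2 - 17*t + 6) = (t - 1)*(t + 3)*(t^3 - 6*t^2 + 11*t - 6) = (t - 2)*(t - 1)*(t + 3)*(t^2 - 4*t + 3) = (t - 2)*(t - 1)^2*(t + 3)*(t - 3)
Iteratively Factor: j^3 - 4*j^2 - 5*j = (j + 1)*(j^2 - 5*j) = (j - 5)*(j + 1)*(j)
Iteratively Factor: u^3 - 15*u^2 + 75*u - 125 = (u - 5)*(u^2 - 10*u + 25) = (u - 5)^2*(u - 5)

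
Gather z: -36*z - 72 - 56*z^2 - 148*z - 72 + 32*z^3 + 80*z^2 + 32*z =32*z^3 + 24*z^2 - 152*z - 144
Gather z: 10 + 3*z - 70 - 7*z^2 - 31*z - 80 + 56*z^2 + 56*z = 49*z^2 + 28*z - 140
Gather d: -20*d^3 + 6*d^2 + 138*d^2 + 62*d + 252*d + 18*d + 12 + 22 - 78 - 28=-20*d^3 + 144*d^2 + 332*d - 72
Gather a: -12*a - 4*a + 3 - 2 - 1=-16*a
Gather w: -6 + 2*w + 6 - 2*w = 0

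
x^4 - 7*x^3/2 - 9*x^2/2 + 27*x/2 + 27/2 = (x - 3)^2*(x + 1)*(x + 3/2)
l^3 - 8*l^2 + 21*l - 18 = (l - 3)^2*(l - 2)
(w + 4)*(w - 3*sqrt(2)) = w^2 - 3*sqrt(2)*w + 4*w - 12*sqrt(2)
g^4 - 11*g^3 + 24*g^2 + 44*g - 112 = (g - 7)*(g - 4)*(g - 2)*(g + 2)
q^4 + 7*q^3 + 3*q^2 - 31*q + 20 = (q - 1)^2*(q + 4)*(q + 5)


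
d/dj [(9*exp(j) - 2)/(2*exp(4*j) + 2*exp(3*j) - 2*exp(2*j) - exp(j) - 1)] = (-54*exp(4*j) - 20*exp(3*j) + 30*exp(2*j) - 8*exp(j) - 11)*exp(j)/(4*exp(8*j) + 8*exp(7*j) - 4*exp(6*j) - 12*exp(5*j) - 4*exp(4*j) + 5*exp(2*j) + 2*exp(j) + 1)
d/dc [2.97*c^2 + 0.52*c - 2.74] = 5.94*c + 0.52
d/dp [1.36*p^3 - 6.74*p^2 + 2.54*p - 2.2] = 4.08*p^2 - 13.48*p + 2.54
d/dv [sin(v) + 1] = cos(v)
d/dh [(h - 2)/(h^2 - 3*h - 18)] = (h^2 - 3*h - (h - 2)*(2*h - 3) - 18)/(-h^2 + 3*h + 18)^2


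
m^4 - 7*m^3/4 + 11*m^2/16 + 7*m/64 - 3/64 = (m - 1)*(m - 3/4)*(m - 1/4)*(m + 1/4)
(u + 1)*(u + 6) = u^2 + 7*u + 6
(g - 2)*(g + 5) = g^2 + 3*g - 10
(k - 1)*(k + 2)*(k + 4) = k^3 + 5*k^2 + 2*k - 8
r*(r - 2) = r^2 - 2*r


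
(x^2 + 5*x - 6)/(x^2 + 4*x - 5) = (x + 6)/(x + 5)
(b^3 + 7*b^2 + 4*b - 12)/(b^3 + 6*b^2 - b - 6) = (b + 2)/(b + 1)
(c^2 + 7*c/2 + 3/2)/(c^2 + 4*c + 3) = (c + 1/2)/(c + 1)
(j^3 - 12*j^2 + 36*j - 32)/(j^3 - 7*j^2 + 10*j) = (j^2 - 10*j + 16)/(j*(j - 5))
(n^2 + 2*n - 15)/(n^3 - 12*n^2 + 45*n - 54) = (n + 5)/(n^2 - 9*n + 18)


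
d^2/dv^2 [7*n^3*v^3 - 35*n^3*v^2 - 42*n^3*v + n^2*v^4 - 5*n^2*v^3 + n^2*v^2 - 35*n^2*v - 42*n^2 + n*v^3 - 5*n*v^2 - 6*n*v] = 2*n*(21*n^2*v - 35*n^2 + 6*n*v^2 - 15*n*v + n + 3*v - 5)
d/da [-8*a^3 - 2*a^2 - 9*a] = -24*a^2 - 4*a - 9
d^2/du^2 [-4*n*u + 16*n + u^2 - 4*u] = 2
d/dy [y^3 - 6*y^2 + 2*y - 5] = 3*y^2 - 12*y + 2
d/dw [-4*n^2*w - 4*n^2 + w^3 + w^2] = -4*n^2 + 3*w^2 + 2*w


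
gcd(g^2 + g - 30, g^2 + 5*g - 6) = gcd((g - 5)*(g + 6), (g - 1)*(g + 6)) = g + 6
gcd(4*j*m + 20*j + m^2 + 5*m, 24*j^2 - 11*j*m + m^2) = 1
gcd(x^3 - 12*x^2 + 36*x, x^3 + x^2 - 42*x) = x^2 - 6*x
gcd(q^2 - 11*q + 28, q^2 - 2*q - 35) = q - 7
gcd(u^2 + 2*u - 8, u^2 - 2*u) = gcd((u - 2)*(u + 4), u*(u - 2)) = u - 2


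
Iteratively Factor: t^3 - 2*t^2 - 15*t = (t - 5)*(t^2 + 3*t) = (t - 5)*(t + 3)*(t)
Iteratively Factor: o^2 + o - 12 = (o - 3)*(o + 4)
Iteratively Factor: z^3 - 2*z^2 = (z - 2)*(z^2) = z*(z - 2)*(z)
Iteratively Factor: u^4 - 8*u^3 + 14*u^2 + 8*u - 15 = (u - 1)*(u^3 - 7*u^2 + 7*u + 15) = (u - 5)*(u - 1)*(u^2 - 2*u - 3) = (u - 5)*(u - 3)*(u - 1)*(u + 1)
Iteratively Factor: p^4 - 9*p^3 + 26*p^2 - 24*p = (p - 4)*(p^3 - 5*p^2 + 6*p) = (p - 4)*(p - 3)*(p^2 - 2*p) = (p - 4)*(p - 3)*(p - 2)*(p)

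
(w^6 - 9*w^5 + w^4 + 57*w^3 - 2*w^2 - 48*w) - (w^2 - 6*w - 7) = w^6 - 9*w^5 + w^4 + 57*w^3 - 3*w^2 - 42*w + 7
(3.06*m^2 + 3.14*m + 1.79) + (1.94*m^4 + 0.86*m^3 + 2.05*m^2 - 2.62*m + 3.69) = 1.94*m^4 + 0.86*m^3 + 5.11*m^2 + 0.52*m + 5.48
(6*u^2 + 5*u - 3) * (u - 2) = 6*u^3 - 7*u^2 - 13*u + 6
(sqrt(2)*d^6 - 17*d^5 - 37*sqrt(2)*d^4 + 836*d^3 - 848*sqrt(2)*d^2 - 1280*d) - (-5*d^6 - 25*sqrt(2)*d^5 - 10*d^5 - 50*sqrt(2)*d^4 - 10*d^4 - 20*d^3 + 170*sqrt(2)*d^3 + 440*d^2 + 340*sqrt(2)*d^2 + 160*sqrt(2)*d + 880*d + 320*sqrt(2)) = sqrt(2)*d^6 + 5*d^6 - 7*d^5 + 25*sqrt(2)*d^5 + 10*d^4 + 13*sqrt(2)*d^4 - 170*sqrt(2)*d^3 + 856*d^3 - 1188*sqrt(2)*d^2 - 440*d^2 - 2160*d - 160*sqrt(2)*d - 320*sqrt(2)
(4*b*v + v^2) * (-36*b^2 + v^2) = -144*b^3*v - 36*b^2*v^2 + 4*b*v^3 + v^4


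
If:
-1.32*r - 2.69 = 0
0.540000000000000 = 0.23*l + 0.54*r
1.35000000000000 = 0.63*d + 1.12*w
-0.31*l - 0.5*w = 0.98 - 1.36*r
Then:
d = 23.34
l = 7.13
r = -2.04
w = -11.93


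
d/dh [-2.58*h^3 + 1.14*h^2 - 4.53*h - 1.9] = -7.74*h^2 + 2.28*h - 4.53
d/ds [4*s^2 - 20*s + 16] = 8*s - 20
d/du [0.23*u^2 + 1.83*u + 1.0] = 0.46*u + 1.83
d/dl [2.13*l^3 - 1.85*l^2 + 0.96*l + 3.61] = 6.39*l^2 - 3.7*l + 0.96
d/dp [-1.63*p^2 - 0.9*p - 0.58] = -3.26*p - 0.9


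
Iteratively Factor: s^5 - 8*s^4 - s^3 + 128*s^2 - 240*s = (s)*(s^4 - 8*s^3 - s^2 + 128*s - 240) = s*(s + 4)*(s^3 - 12*s^2 + 47*s - 60) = s*(s - 4)*(s + 4)*(s^2 - 8*s + 15) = s*(s - 5)*(s - 4)*(s + 4)*(s - 3)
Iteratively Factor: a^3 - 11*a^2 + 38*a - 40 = (a - 4)*(a^2 - 7*a + 10) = (a - 5)*(a - 4)*(a - 2)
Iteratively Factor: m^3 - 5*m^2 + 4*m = (m - 1)*(m^2 - 4*m) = (m - 4)*(m - 1)*(m)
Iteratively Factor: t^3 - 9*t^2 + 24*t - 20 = (t - 2)*(t^2 - 7*t + 10) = (t - 5)*(t - 2)*(t - 2)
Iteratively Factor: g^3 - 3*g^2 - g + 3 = (g - 3)*(g^2 - 1) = (g - 3)*(g - 1)*(g + 1)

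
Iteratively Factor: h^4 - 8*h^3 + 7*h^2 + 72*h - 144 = (h - 3)*(h^3 - 5*h^2 - 8*h + 48) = (h - 3)*(h + 3)*(h^2 - 8*h + 16) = (h - 4)*(h - 3)*(h + 3)*(h - 4)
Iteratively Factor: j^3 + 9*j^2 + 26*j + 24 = (j + 4)*(j^2 + 5*j + 6) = (j + 3)*(j + 4)*(j + 2)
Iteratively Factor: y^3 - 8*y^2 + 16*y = (y - 4)*(y^2 - 4*y) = y*(y - 4)*(y - 4)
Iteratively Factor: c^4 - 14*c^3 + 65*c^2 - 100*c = (c)*(c^3 - 14*c^2 + 65*c - 100) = c*(c - 5)*(c^2 - 9*c + 20) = c*(c - 5)*(c - 4)*(c - 5)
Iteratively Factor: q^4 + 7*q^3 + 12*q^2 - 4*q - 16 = (q + 2)*(q^3 + 5*q^2 + 2*q - 8) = (q - 1)*(q + 2)*(q^2 + 6*q + 8) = (q - 1)*(q + 2)^2*(q + 4)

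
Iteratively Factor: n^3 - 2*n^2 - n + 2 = (n - 2)*(n^2 - 1) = (n - 2)*(n - 1)*(n + 1)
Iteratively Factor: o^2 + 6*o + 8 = (o + 2)*(o + 4)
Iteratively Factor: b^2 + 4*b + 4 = (b + 2)*(b + 2)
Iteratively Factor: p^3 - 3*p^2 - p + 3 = (p - 3)*(p^2 - 1) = (p - 3)*(p + 1)*(p - 1)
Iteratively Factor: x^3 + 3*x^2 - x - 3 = (x + 3)*(x^2 - 1) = (x - 1)*(x + 3)*(x + 1)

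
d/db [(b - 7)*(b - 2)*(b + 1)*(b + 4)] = 4*b^3 - 12*b^2 - 54*b + 34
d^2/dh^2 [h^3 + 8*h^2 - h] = 6*h + 16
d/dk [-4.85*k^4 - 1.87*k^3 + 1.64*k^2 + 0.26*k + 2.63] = -19.4*k^3 - 5.61*k^2 + 3.28*k + 0.26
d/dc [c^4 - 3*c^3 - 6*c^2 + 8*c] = 4*c^3 - 9*c^2 - 12*c + 8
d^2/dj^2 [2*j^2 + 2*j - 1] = 4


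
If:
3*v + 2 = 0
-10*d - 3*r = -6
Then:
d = 3/5 - 3*r/10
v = -2/3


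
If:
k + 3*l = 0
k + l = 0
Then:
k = 0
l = 0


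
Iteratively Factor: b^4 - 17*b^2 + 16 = (b - 4)*(b^3 + 4*b^2 - b - 4) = (b - 4)*(b + 4)*(b^2 - 1) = (b - 4)*(b + 1)*(b + 4)*(b - 1)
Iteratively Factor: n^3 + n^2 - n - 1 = (n + 1)*(n^2 - 1) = (n - 1)*(n + 1)*(n + 1)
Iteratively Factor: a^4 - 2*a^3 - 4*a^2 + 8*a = (a - 2)*(a^3 - 4*a) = a*(a - 2)*(a^2 - 4) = a*(a - 2)*(a + 2)*(a - 2)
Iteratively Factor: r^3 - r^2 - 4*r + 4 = (r - 1)*(r^2 - 4) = (r - 1)*(r + 2)*(r - 2)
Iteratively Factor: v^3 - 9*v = (v + 3)*(v^2 - 3*v) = v*(v + 3)*(v - 3)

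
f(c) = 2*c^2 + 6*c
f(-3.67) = 4.92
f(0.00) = 0.00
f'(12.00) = 54.00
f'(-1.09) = 1.64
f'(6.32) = 31.28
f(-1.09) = -4.16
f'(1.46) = 11.84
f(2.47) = 27.02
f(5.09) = 82.36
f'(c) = 4*c + 6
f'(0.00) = 6.00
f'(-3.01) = -6.04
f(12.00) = 360.00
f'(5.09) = 26.36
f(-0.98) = -3.96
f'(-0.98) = 2.08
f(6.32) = 117.80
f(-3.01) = 0.06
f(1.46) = 13.02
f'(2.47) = 15.88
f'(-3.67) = -8.68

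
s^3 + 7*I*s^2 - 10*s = s*(s + 2*I)*(s + 5*I)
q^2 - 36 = (q - 6)*(q + 6)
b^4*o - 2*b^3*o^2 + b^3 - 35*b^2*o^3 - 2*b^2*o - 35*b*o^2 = b*(b - 7*o)*(b + 5*o)*(b*o + 1)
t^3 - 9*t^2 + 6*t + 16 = (t - 8)*(t - 2)*(t + 1)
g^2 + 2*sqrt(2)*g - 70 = (g - 5*sqrt(2))*(g + 7*sqrt(2))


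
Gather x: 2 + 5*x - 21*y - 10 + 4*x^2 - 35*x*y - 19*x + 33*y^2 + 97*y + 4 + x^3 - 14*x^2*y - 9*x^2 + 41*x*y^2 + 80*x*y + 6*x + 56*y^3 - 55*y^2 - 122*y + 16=x^3 + x^2*(-14*y - 5) + x*(41*y^2 + 45*y - 8) + 56*y^3 - 22*y^2 - 46*y + 12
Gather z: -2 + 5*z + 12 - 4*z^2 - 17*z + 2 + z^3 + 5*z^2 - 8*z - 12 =z^3 + z^2 - 20*z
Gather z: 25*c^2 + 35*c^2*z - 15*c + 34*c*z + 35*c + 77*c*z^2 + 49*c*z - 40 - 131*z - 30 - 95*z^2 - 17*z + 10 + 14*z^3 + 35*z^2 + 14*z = 25*c^2 + 20*c + 14*z^3 + z^2*(77*c - 60) + z*(35*c^2 + 83*c - 134) - 60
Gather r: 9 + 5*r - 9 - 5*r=0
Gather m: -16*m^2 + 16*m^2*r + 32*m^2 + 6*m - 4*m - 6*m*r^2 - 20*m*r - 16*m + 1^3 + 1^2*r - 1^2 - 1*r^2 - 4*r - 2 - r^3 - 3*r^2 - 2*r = m^2*(16*r + 16) + m*(-6*r^2 - 20*r - 14) - r^3 - 4*r^2 - 5*r - 2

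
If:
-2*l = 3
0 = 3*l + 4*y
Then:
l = -3/2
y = 9/8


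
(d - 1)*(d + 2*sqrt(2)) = d^2 - d + 2*sqrt(2)*d - 2*sqrt(2)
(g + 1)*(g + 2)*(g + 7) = g^3 + 10*g^2 + 23*g + 14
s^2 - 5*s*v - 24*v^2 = (s - 8*v)*(s + 3*v)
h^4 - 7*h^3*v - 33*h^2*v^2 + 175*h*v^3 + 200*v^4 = (h - 8*v)*(h - 5*v)*(h + v)*(h + 5*v)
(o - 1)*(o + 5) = o^2 + 4*o - 5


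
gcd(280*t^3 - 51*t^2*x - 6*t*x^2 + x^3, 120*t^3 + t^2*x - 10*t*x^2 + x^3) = 40*t^2 - 13*t*x + x^2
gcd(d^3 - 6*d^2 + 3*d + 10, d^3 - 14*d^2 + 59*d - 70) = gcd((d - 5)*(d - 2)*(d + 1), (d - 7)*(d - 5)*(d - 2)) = d^2 - 7*d + 10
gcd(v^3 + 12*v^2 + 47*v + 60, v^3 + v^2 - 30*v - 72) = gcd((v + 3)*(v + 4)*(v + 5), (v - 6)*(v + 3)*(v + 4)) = v^2 + 7*v + 12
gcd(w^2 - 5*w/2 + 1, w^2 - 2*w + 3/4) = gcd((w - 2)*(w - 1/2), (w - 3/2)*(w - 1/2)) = w - 1/2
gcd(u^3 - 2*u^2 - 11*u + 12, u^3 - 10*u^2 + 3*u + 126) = u + 3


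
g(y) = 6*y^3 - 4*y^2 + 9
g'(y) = 18*y^2 - 8*y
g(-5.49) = -1104.38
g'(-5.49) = 586.44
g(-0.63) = 5.91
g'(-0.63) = 12.18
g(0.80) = 9.51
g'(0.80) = 5.12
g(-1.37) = -13.94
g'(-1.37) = 44.74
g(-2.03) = -57.68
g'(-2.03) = 90.42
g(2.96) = 129.56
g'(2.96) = 134.03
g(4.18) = 377.32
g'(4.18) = 281.06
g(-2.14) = -68.12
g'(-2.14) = 99.55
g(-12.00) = -10935.00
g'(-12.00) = 2688.00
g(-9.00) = -4689.00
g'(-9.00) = 1530.00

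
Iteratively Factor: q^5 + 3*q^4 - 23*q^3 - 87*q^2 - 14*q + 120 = (q + 4)*(q^4 - q^3 - 19*q^2 - 11*q + 30) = (q - 1)*(q + 4)*(q^3 - 19*q - 30) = (q - 1)*(q + 2)*(q + 4)*(q^2 - 2*q - 15) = (q - 5)*(q - 1)*(q + 2)*(q + 4)*(q + 3)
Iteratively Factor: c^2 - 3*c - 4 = (c + 1)*(c - 4)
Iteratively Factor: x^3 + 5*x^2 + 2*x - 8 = (x + 2)*(x^2 + 3*x - 4) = (x + 2)*(x + 4)*(x - 1)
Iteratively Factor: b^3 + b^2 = (b)*(b^2 + b) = b^2*(b + 1)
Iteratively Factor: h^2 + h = (h + 1)*(h)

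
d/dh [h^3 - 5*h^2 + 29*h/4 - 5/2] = 3*h^2 - 10*h + 29/4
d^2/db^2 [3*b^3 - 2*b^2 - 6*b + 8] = 18*b - 4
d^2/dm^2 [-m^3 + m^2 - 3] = 2 - 6*m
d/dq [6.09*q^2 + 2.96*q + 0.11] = 12.18*q + 2.96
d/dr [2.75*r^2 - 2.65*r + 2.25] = 5.5*r - 2.65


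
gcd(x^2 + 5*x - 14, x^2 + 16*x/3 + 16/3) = 1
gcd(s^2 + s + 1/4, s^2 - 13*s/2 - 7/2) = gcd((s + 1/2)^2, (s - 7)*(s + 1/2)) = s + 1/2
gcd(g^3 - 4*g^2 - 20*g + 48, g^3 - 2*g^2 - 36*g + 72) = g^2 - 8*g + 12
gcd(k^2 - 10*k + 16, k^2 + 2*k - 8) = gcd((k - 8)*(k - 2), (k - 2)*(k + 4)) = k - 2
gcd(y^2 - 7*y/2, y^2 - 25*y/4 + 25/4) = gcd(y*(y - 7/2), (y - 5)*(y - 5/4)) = 1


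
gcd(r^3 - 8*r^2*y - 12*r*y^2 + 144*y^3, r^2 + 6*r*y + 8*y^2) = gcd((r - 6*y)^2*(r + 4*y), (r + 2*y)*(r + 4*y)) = r + 4*y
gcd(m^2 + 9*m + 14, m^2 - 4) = m + 2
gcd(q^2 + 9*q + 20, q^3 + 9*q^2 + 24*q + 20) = q + 5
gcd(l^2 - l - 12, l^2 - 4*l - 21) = l + 3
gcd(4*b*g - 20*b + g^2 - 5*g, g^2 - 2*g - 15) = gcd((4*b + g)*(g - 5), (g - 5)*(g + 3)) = g - 5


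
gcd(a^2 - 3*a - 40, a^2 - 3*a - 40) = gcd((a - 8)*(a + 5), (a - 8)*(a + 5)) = a^2 - 3*a - 40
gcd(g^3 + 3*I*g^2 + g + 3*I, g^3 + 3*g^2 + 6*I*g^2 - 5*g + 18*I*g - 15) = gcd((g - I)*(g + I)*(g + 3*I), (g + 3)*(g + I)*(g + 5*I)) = g + I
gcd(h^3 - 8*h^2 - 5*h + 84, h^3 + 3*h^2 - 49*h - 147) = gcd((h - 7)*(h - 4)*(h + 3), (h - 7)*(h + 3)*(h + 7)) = h^2 - 4*h - 21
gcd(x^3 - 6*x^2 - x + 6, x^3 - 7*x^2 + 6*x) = x^2 - 7*x + 6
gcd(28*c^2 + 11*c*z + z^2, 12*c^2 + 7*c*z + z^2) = 4*c + z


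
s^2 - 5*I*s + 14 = (s - 7*I)*(s + 2*I)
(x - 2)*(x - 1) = x^2 - 3*x + 2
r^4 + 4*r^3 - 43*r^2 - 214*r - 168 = (r - 7)*(r + 1)*(r + 4)*(r + 6)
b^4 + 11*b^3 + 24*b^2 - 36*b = b*(b - 1)*(b + 6)^2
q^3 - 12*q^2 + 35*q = q*(q - 7)*(q - 5)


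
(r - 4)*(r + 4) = r^2 - 16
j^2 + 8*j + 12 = (j + 2)*(j + 6)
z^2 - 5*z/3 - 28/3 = (z - 4)*(z + 7/3)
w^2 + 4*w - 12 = (w - 2)*(w + 6)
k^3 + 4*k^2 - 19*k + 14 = (k - 2)*(k - 1)*(k + 7)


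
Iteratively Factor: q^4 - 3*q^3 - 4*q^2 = (q + 1)*(q^3 - 4*q^2) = (q - 4)*(q + 1)*(q^2) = q*(q - 4)*(q + 1)*(q)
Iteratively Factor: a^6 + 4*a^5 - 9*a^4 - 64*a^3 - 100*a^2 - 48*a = (a + 3)*(a^5 + a^4 - 12*a^3 - 28*a^2 - 16*a) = a*(a + 3)*(a^4 + a^3 - 12*a^2 - 28*a - 16) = a*(a + 1)*(a + 3)*(a^3 - 12*a - 16) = a*(a - 4)*(a + 1)*(a + 3)*(a^2 + 4*a + 4) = a*(a - 4)*(a + 1)*(a + 2)*(a + 3)*(a + 2)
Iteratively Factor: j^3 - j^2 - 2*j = (j + 1)*(j^2 - 2*j) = j*(j + 1)*(j - 2)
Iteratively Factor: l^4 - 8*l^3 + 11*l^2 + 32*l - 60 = (l - 2)*(l^3 - 6*l^2 - l + 30) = (l - 5)*(l - 2)*(l^2 - l - 6) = (l - 5)*(l - 2)*(l + 2)*(l - 3)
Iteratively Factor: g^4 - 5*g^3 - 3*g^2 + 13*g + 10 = (g - 5)*(g^3 - 3*g - 2) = (g - 5)*(g - 2)*(g^2 + 2*g + 1) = (g - 5)*(g - 2)*(g + 1)*(g + 1)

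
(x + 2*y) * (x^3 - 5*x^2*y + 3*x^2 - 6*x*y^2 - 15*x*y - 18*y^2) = x^4 - 3*x^3*y + 3*x^3 - 16*x^2*y^2 - 9*x^2*y - 12*x*y^3 - 48*x*y^2 - 36*y^3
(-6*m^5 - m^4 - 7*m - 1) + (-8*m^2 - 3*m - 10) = -6*m^5 - m^4 - 8*m^2 - 10*m - 11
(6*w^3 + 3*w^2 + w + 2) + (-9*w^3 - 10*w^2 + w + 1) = -3*w^3 - 7*w^2 + 2*w + 3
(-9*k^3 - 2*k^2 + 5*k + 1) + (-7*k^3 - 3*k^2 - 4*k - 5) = -16*k^3 - 5*k^2 + k - 4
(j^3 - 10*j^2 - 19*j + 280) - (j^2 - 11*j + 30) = j^3 - 11*j^2 - 8*j + 250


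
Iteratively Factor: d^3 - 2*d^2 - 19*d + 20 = (d - 5)*(d^2 + 3*d - 4) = (d - 5)*(d + 4)*(d - 1)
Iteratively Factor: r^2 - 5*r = (r - 5)*(r)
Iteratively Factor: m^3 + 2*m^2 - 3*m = (m)*(m^2 + 2*m - 3) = m*(m - 1)*(m + 3)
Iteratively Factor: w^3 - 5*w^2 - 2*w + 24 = (w - 4)*(w^2 - w - 6) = (w - 4)*(w - 3)*(w + 2)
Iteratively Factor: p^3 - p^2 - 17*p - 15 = (p + 1)*(p^2 - 2*p - 15) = (p + 1)*(p + 3)*(p - 5)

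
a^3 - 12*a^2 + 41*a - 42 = (a - 7)*(a - 3)*(a - 2)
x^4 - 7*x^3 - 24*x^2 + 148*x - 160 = (x - 8)*(x - 2)^2*(x + 5)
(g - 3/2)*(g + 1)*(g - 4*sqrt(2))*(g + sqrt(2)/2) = g^4 - 7*sqrt(2)*g^3/2 - g^3/2 - 11*g^2/2 + 7*sqrt(2)*g^2/4 + 2*g + 21*sqrt(2)*g/4 + 6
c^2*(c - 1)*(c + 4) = c^4 + 3*c^3 - 4*c^2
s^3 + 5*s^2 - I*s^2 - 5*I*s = s*(s + 5)*(s - I)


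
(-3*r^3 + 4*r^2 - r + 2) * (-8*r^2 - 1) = 24*r^5 - 32*r^4 + 11*r^3 - 20*r^2 + r - 2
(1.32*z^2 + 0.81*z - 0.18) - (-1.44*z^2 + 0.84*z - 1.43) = 2.76*z^2 - 0.0299999999999999*z + 1.25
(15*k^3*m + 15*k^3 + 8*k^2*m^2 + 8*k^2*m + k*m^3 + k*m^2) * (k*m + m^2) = 15*k^4*m^2 + 15*k^4*m + 23*k^3*m^3 + 23*k^3*m^2 + 9*k^2*m^4 + 9*k^2*m^3 + k*m^5 + k*m^4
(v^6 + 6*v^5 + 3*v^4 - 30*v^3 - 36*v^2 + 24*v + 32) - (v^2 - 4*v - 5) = v^6 + 6*v^5 + 3*v^4 - 30*v^3 - 37*v^2 + 28*v + 37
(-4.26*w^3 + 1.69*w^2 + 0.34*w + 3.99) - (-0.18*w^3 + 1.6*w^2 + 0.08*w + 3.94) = -4.08*w^3 + 0.0899999999999999*w^2 + 0.26*w + 0.0500000000000003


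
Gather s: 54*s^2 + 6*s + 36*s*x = 54*s^2 + s*(36*x + 6)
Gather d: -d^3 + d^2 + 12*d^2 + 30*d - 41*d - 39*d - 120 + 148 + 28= -d^3 + 13*d^2 - 50*d + 56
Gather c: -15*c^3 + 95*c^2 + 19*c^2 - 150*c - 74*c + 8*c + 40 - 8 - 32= -15*c^3 + 114*c^2 - 216*c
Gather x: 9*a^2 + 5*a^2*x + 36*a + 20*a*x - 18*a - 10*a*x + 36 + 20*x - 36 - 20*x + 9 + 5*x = 9*a^2 + 18*a + x*(5*a^2 + 10*a + 5) + 9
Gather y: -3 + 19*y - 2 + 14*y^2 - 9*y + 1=14*y^2 + 10*y - 4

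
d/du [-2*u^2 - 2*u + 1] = -4*u - 2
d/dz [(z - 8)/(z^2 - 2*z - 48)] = -1/(z^2 + 12*z + 36)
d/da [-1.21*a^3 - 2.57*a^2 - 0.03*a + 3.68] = -3.63*a^2 - 5.14*a - 0.03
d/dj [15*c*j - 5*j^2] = 15*c - 10*j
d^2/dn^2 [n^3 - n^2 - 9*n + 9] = 6*n - 2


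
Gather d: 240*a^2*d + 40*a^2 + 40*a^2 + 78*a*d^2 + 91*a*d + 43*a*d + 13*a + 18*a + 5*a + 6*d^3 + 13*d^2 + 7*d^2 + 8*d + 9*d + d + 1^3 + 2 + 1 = 80*a^2 + 36*a + 6*d^3 + d^2*(78*a + 20) + d*(240*a^2 + 134*a + 18) + 4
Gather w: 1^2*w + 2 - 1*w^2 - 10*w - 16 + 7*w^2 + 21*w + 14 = 6*w^2 + 12*w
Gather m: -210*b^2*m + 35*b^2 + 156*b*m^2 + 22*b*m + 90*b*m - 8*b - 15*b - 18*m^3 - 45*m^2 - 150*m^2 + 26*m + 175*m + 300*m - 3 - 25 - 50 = 35*b^2 - 23*b - 18*m^3 + m^2*(156*b - 195) + m*(-210*b^2 + 112*b + 501) - 78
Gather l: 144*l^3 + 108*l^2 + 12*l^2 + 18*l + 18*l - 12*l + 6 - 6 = 144*l^3 + 120*l^2 + 24*l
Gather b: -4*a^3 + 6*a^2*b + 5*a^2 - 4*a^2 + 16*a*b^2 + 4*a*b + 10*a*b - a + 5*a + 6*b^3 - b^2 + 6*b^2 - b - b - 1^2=-4*a^3 + a^2 + 4*a + 6*b^3 + b^2*(16*a + 5) + b*(6*a^2 + 14*a - 2) - 1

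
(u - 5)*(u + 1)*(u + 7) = u^3 + 3*u^2 - 33*u - 35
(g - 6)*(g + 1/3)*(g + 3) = g^3 - 8*g^2/3 - 19*g - 6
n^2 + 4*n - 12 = (n - 2)*(n + 6)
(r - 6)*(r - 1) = r^2 - 7*r + 6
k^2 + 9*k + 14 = (k + 2)*(k + 7)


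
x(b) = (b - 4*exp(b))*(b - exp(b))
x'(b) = (1 - 4*exp(b))*(b - exp(b)) + (1 - exp(b))*(b - 4*exp(b)) = -5*b*exp(b) + 2*b + 8*exp(2*b) - 5*exp(b)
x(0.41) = 6.16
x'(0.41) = 8.36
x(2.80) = 859.32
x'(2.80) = 1856.56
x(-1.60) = 4.34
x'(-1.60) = -2.27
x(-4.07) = 16.91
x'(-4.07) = -7.88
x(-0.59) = 3.21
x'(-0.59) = 0.14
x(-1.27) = 3.71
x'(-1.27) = -1.53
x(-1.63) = 4.41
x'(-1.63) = -2.34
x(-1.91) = 5.15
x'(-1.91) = -2.97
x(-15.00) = 225.00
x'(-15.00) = -30.00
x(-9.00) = 81.01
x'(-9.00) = -18.00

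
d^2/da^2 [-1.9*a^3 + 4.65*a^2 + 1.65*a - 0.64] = 9.3 - 11.4*a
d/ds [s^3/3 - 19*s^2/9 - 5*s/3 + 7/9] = s^2 - 38*s/9 - 5/3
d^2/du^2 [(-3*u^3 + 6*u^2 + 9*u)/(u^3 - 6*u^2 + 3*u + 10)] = 12*(-2*u^3 + 15*u^2 - 45*u + 55)/(u^6 - 21*u^5 + 177*u^4 - 763*u^3 + 1770*u^2 - 2100*u + 1000)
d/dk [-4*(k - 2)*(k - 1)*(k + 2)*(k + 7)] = -16*k^3 - 72*k^2 + 88*k + 96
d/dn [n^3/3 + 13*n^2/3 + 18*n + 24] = n^2 + 26*n/3 + 18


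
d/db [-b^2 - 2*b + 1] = -2*b - 2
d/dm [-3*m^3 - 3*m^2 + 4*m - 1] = -9*m^2 - 6*m + 4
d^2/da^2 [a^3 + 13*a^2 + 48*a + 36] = 6*a + 26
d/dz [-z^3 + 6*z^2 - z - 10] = -3*z^2 + 12*z - 1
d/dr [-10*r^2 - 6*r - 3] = -20*r - 6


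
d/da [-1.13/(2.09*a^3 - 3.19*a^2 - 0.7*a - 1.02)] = (7.0851*a^2 - 7.2094*a - 0.791)/(-2.09*a^3 + 3.19*a^2 + 0.7*a + 1.02)^2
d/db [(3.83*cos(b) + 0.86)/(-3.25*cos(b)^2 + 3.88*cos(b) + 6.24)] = (12.4475*sin(b)^2 - 5.59*cos(b) - 33.0099)*sin(b)/(-3.25*cos(b)^2 + 3.88*cos(b) + 6.24)^2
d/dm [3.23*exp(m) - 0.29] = 3.23*exp(m)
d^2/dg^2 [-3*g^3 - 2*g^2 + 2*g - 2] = -18*g - 4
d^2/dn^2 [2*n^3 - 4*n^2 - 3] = 12*n - 8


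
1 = 1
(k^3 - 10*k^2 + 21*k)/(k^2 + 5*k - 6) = k*(k^2 - 10*k + 21)/(k^2 + 5*k - 6)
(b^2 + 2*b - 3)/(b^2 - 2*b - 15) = (b - 1)/(b - 5)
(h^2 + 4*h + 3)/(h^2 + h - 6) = (h + 1)/(h - 2)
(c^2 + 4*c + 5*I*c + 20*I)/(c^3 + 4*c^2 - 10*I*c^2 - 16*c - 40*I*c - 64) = (c + 5*I)/(c^2 - 10*I*c - 16)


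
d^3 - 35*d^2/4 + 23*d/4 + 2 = (d - 8)*(d - 1)*(d + 1/4)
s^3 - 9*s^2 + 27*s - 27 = (s - 3)^3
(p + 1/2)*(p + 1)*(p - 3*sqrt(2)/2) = p^3 - 3*sqrt(2)*p^2/2 + 3*p^2/2 - 9*sqrt(2)*p/4 + p/2 - 3*sqrt(2)/4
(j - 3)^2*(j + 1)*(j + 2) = j^4 - 3*j^3 - 7*j^2 + 15*j + 18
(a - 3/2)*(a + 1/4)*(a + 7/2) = a^3 + 9*a^2/4 - 19*a/4 - 21/16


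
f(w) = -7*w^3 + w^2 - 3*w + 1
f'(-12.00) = -3051.00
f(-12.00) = 12277.00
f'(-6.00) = -771.00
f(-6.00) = 1567.00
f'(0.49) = -7.06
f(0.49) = -1.05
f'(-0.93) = -23.02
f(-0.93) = 10.29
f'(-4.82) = -500.52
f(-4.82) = 822.55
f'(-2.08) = -98.01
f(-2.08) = 74.56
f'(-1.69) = -66.36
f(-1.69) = 42.71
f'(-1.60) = -59.96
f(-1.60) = 37.03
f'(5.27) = -575.69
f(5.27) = -1011.58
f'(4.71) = -459.45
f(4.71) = -722.36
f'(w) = -21*w^2 + 2*w - 3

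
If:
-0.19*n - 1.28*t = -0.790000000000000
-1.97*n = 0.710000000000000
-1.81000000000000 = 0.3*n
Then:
No Solution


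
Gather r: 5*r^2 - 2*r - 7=5*r^2 - 2*r - 7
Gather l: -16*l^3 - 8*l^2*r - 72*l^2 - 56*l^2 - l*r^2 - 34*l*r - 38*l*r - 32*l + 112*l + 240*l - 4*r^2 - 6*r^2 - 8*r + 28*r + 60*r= -16*l^3 + l^2*(-8*r - 128) + l*(-r^2 - 72*r + 320) - 10*r^2 + 80*r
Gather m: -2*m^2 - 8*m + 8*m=-2*m^2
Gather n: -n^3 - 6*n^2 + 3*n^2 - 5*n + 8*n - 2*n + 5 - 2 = -n^3 - 3*n^2 + n + 3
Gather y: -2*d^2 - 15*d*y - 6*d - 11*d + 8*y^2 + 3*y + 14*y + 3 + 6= -2*d^2 - 17*d + 8*y^2 + y*(17 - 15*d) + 9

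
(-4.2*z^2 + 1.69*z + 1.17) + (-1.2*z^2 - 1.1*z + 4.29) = -5.4*z^2 + 0.59*z + 5.46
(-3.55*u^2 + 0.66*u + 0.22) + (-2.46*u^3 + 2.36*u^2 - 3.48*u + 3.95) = -2.46*u^3 - 1.19*u^2 - 2.82*u + 4.17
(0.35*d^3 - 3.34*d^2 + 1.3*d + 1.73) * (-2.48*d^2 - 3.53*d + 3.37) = -0.868*d^5 + 7.0477*d^4 + 9.7457*d^3 - 20.1352*d^2 - 1.7259*d + 5.8301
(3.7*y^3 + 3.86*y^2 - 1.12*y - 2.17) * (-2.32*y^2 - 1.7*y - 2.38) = -8.584*y^5 - 15.2452*y^4 - 12.7696*y^3 - 2.2484*y^2 + 6.3546*y + 5.1646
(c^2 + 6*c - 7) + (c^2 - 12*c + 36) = 2*c^2 - 6*c + 29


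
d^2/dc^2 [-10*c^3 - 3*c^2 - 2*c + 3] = -60*c - 6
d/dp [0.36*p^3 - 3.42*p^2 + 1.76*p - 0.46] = 1.08*p^2 - 6.84*p + 1.76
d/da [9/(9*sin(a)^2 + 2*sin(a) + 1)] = -18*(9*sin(a) + 1)*cos(a)/(9*sin(a)^2 + 2*sin(a) + 1)^2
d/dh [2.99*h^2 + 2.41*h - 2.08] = 5.98*h + 2.41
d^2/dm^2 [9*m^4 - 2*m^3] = 12*m*(9*m - 1)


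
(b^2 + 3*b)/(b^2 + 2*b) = (b + 3)/(b + 2)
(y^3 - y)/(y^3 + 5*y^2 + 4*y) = (y - 1)/(y + 4)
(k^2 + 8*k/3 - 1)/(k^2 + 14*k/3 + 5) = (3*k - 1)/(3*k + 5)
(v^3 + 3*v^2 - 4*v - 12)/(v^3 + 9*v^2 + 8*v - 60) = (v^2 + 5*v + 6)/(v^2 + 11*v + 30)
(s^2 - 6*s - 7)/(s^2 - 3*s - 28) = (s + 1)/(s + 4)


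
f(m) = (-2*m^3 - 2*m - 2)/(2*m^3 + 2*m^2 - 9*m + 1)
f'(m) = (-6*m^2 - 2)/(2*m^3 + 2*m^2 - 9*m + 1) + (-6*m^2 - 4*m + 9)*(-2*m^3 - 2*m - 2)/(2*m^3 + 2*m^2 - 9*m + 1)^2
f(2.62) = -1.59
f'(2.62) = 0.91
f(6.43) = -0.98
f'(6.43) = 0.02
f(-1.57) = 0.72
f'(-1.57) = -1.33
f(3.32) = -1.23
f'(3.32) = 0.28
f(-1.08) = 0.25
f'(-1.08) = -0.70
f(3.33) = -1.23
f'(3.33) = 0.28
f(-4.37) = -1.96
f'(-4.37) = -0.64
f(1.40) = 4.69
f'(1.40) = 24.18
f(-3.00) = -7.25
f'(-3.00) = -22.91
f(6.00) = -0.99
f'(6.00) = 0.02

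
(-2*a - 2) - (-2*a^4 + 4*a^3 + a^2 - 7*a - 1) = 2*a^4 - 4*a^3 - a^2 + 5*a - 1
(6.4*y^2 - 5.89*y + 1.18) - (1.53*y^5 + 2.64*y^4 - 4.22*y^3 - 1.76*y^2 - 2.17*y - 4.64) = -1.53*y^5 - 2.64*y^4 + 4.22*y^3 + 8.16*y^2 - 3.72*y + 5.82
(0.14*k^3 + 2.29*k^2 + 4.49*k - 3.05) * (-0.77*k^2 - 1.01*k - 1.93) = -0.1078*k^5 - 1.9047*k^4 - 6.0404*k^3 - 6.6061*k^2 - 5.5852*k + 5.8865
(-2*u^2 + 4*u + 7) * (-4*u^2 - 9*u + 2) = 8*u^4 + 2*u^3 - 68*u^2 - 55*u + 14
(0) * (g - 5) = 0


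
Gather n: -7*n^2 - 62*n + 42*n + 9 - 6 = -7*n^2 - 20*n + 3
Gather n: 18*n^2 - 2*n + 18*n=18*n^2 + 16*n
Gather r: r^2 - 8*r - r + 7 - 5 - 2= r^2 - 9*r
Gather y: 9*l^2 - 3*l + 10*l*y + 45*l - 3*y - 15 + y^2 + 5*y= 9*l^2 + 42*l + y^2 + y*(10*l + 2) - 15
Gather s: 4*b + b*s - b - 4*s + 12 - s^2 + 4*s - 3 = b*s + 3*b - s^2 + 9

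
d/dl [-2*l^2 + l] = 1 - 4*l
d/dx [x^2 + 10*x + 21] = 2*x + 10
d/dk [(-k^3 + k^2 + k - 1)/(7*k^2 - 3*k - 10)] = (-7*k^2 + 20*k - 13)/(49*k^2 - 140*k + 100)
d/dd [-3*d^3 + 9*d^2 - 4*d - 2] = -9*d^2 + 18*d - 4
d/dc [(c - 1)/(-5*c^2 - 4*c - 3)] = (5*c^2 - 10*c - 7)/(25*c^4 + 40*c^3 + 46*c^2 + 24*c + 9)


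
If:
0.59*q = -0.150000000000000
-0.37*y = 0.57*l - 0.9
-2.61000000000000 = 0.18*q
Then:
No Solution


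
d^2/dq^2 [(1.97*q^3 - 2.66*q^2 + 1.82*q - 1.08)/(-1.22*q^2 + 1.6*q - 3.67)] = (1.06581410364015e-14*q^5 - 1.4210854715202e-14*q^4 + 12.52142*q^3 + 7.59256799999999*q^2 - 122.95815*q + 46.138884)/(1.815848*q^6 - 7.14432*q^5 + 25.756884*q^4 - 47.07904*q^3 + 77.481774*q^2 - 64.65072*q + 49.430863)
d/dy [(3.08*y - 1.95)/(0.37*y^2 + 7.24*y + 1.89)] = (-1.1396*y^2 + 1.443*y + 19.9392)/(0.1369*y^4 + 5.3576*y^3 + 53.8162*y^2 + 27.3672*y + 3.5721)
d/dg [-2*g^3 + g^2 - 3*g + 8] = -6*g^2 + 2*g - 3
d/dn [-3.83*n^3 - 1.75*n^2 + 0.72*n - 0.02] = -11.49*n^2 - 3.5*n + 0.72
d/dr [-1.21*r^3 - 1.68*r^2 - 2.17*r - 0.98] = -3.63*r^2 - 3.36*r - 2.17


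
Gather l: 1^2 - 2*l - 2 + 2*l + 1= 0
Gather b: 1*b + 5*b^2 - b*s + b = 5*b^2 + b*(2 - s)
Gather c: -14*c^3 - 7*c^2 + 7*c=-14*c^3 - 7*c^2 + 7*c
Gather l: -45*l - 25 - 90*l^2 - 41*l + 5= -90*l^2 - 86*l - 20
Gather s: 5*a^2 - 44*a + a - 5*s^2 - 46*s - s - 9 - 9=5*a^2 - 43*a - 5*s^2 - 47*s - 18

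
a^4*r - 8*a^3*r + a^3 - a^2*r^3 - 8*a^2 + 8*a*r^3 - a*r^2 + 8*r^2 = (a - 8)*(a - r)*(a + r)*(a*r + 1)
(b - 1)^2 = b^2 - 2*b + 1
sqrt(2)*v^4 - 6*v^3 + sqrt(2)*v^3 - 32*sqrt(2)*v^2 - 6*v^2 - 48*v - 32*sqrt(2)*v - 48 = (v - 6*sqrt(2))*(v + sqrt(2))*(v + 2*sqrt(2))*(sqrt(2)*v + sqrt(2))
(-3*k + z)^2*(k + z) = 9*k^3 + 3*k^2*z - 5*k*z^2 + z^3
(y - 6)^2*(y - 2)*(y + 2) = y^4 - 12*y^3 + 32*y^2 + 48*y - 144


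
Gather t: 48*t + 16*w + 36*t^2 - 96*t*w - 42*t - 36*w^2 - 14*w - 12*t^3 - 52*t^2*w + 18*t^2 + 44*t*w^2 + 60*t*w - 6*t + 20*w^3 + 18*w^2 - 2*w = -12*t^3 + t^2*(54 - 52*w) + t*(44*w^2 - 36*w) + 20*w^3 - 18*w^2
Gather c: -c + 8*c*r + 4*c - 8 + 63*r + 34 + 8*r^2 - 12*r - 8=c*(8*r + 3) + 8*r^2 + 51*r + 18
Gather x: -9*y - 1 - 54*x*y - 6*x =x*(-54*y - 6) - 9*y - 1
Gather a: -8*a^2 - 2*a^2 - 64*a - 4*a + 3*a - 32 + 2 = -10*a^2 - 65*a - 30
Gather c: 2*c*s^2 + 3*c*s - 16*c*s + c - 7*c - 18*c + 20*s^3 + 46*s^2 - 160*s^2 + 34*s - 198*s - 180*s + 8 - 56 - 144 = c*(2*s^2 - 13*s - 24) + 20*s^3 - 114*s^2 - 344*s - 192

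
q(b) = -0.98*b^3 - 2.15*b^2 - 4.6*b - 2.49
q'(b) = -2.94*b^2 - 4.3*b - 4.6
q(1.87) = -25.02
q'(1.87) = -22.92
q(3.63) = -94.39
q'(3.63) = -58.95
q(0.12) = -3.07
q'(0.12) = -5.16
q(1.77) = -22.80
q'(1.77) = -21.42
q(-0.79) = 0.29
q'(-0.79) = -3.04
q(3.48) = -85.84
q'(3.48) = -55.17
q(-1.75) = 4.23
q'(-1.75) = -6.08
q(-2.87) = 16.17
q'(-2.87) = -16.48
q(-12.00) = 1436.55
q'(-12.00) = -376.36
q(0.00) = -2.49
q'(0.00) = -4.60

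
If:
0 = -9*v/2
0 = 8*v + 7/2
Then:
No Solution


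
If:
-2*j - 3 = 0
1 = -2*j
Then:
No Solution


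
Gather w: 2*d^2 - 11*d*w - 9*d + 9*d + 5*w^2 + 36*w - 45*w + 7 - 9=2*d^2 + 5*w^2 + w*(-11*d - 9) - 2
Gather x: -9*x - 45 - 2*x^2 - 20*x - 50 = -2*x^2 - 29*x - 95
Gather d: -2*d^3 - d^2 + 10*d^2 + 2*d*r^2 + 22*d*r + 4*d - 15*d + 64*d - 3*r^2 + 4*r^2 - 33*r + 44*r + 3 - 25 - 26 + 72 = -2*d^3 + 9*d^2 + d*(2*r^2 + 22*r + 53) + r^2 + 11*r + 24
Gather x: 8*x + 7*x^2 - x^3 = -x^3 + 7*x^2 + 8*x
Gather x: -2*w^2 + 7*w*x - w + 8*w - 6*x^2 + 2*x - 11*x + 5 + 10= -2*w^2 + 7*w - 6*x^2 + x*(7*w - 9) + 15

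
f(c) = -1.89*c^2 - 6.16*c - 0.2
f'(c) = -3.78*c - 6.16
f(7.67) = -158.63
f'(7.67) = -35.15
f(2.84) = -32.94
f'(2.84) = -16.90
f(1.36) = -12.07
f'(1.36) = -11.30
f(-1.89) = 4.69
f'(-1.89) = 0.98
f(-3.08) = 0.84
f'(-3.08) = 5.48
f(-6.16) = -33.97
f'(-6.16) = 17.12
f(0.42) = -3.12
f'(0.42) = -7.75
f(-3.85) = -4.50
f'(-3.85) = 8.39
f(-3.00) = 1.27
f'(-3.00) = 5.18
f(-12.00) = -198.44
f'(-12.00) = 39.20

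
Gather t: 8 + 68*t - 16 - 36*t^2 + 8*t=-36*t^2 + 76*t - 8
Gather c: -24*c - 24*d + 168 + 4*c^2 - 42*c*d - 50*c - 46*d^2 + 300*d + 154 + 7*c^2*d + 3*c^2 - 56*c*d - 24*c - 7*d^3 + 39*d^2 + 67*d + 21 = c^2*(7*d + 7) + c*(-98*d - 98) - 7*d^3 - 7*d^2 + 343*d + 343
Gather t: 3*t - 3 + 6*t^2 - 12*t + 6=6*t^2 - 9*t + 3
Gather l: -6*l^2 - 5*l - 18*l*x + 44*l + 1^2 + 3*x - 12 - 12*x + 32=-6*l^2 + l*(39 - 18*x) - 9*x + 21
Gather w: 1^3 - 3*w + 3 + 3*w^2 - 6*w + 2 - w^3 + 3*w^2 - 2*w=-w^3 + 6*w^2 - 11*w + 6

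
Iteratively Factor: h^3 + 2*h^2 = (h)*(h^2 + 2*h) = h*(h + 2)*(h)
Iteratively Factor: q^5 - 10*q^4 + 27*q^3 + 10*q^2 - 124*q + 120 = (q - 3)*(q^4 - 7*q^3 + 6*q^2 + 28*q - 40) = (q - 3)*(q - 2)*(q^3 - 5*q^2 - 4*q + 20) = (q - 5)*(q - 3)*(q - 2)*(q^2 - 4) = (q - 5)*(q - 3)*(q - 2)^2*(q + 2)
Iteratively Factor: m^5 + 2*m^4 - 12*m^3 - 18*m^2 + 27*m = (m + 3)*(m^4 - m^3 - 9*m^2 + 9*m) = m*(m + 3)*(m^3 - m^2 - 9*m + 9) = m*(m - 1)*(m + 3)*(m^2 - 9) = m*(m - 1)*(m + 3)^2*(m - 3)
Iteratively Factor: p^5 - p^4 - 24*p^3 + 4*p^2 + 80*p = (p - 5)*(p^4 + 4*p^3 - 4*p^2 - 16*p) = (p - 5)*(p - 2)*(p^3 + 6*p^2 + 8*p) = p*(p - 5)*(p - 2)*(p^2 + 6*p + 8) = p*(p - 5)*(p - 2)*(p + 4)*(p + 2)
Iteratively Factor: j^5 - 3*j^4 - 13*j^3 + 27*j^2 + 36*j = (j - 3)*(j^4 - 13*j^2 - 12*j) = (j - 3)*(j + 3)*(j^3 - 3*j^2 - 4*j) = (j - 4)*(j - 3)*(j + 3)*(j^2 + j) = (j - 4)*(j - 3)*(j + 1)*(j + 3)*(j)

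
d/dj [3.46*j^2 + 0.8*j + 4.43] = 6.92*j + 0.8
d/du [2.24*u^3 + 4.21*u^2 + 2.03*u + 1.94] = 6.72*u^2 + 8.42*u + 2.03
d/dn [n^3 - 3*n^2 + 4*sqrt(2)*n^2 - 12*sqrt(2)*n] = 3*n^2 - 6*n + 8*sqrt(2)*n - 12*sqrt(2)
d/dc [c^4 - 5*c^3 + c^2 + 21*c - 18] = 4*c^3 - 15*c^2 + 2*c + 21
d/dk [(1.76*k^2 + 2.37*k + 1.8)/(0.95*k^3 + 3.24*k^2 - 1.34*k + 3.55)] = (-1.672*k^4 - 4.503*k^3 - 15.1672*k^2 + 0.831999999999997*k + 10.8255)/(0.9025*k^6 + 6.156*k^5 + 7.9516*k^4 - 1.9382*k^3 + 24.7996*k^2 - 9.514*k + 12.6025)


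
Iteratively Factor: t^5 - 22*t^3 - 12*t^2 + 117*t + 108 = (t + 3)*(t^4 - 3*t^3 - 13*t^2 + 27*t + 36) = (t - 3)*(t + 3)*(t^3 - 13*t - 12) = (t - 3)*(t + 3)^2*(t^2 - 3*t - 4) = (t - 3)*(t + 1)*(t + 3)^2*(t - 4)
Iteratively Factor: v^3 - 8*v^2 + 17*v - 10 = (v - 1)*(v^2 - 7*v + 10) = (v - 5)*(v - 1)*(v - 2)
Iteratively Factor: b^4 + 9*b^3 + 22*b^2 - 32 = (b + 4)*(b^3 + 5*b^2 + 2*b - 8) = (b + 2)*(b + 4)*(b^2 + 3*b - 4) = (b + 2)*(b + 4)^2*(b - 1)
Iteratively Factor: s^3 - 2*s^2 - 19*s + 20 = (s - 1)*(s^2 - s - 20) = (s - 1)*(s + 4)*(s - 5)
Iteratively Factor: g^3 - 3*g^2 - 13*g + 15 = (g + 3)*(g^2 - 6*g + 5) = (g - 5)*(g + 3)*(g - 1)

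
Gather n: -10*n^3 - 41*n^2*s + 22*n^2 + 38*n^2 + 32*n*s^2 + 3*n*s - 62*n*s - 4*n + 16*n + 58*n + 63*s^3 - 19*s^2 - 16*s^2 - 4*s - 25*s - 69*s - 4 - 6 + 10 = -10*n^3 + n^2*(60 - 41*s) + n*(32*s^2 - 59*s + 70) + 63*s^3 - 35*s^2 - 98*s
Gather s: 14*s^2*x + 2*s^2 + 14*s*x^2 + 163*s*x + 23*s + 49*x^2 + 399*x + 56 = s^2*(14*x + 2) + s*(14*x^2 + 163*x + 23) + 49*x^2 + 399*x + 56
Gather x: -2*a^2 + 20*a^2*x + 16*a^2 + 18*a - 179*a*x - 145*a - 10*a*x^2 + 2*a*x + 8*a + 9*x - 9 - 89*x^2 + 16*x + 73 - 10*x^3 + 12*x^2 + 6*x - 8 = 14*a^2 - 119*a - 10*x^3 + x^2*(-10*a - 77) + x*(20*a^2 - 177*a + 31) + 56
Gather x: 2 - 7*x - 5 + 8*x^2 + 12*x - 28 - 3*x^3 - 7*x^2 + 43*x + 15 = -3*x^3 + x^2 + 48*x - 16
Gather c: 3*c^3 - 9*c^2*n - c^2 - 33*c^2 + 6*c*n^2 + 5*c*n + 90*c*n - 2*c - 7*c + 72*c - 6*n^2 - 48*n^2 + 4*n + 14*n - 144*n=3*c^3 + c^2*(-9*n - 34) + c*(6*n^2 + 95*n + 63) - 54*n^2 - 126*n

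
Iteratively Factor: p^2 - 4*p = (p)*(p - 4)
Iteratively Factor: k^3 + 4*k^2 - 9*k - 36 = (k - 3)*(k^2 + 7*k + 12) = (k - 3)*(k + 3)*(k + 4)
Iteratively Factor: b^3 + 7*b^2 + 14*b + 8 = (b + 2)*(b^2 + 5*b + 4) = (b + 2)*(b + 4)*(b + 1)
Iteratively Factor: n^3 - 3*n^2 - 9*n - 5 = (n + 1)*(n^2 - 4*n - 5) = (n + 1)^2*(n - 5)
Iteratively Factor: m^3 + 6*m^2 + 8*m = (m + 4)*(m^2 + 2*m) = (m + 2)*(m + 4)*(m)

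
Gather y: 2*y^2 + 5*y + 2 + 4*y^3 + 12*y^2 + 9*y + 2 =4*y^3 + 14*y^2 + 14*y + 4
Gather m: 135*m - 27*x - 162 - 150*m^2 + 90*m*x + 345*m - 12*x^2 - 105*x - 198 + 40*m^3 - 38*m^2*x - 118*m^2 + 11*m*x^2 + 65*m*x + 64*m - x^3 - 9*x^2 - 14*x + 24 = 40*m^3 + m^2*(-38*x - 268) + m*(11*x^2 + 155*x + 544) - x^3 - 21*x^2 - 146*x - 336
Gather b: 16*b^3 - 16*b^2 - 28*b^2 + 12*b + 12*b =16*b^3 - 44*b^2 + 24*b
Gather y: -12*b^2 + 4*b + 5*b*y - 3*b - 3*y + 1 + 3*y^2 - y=-12*b^2 + b + 3*y^2 + y*(5*b - 4) + 1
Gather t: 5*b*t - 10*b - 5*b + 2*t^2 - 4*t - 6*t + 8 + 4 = -15*b + 2*t^2 + t*(5*b - 10) + 12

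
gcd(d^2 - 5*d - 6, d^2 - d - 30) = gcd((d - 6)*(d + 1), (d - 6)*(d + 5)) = d - 6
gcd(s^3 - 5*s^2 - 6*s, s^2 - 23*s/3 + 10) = s - 6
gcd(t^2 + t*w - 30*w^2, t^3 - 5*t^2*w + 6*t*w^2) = 1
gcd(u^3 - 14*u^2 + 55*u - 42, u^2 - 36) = u - 6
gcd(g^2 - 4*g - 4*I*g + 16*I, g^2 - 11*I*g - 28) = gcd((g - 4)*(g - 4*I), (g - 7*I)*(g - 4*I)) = g - 4*I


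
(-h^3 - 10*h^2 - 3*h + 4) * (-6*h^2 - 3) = 6*h^5 + 60*h^4 + 21*h^3 + 6*h^2 + 9*h - 12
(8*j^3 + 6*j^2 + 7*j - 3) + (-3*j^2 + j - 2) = 8*j^3 + 3*j^2 + 8*j - 5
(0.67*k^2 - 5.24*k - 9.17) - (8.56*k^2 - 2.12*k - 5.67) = -7.89*k^2 - 3.12*k - 3.5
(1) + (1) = 2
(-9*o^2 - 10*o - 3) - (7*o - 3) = -9*o^2 - 17*o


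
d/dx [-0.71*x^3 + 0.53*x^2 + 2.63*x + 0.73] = -2.13*x^2 + 1.06*x + 2.63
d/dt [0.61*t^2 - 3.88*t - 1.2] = 1.22*t - 3.88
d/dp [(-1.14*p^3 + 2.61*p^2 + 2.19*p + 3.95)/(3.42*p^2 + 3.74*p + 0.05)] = (-3.8988*p^4 - 8.5272*p^3 + 2.1006*p^2 - 26.757*p - 14.6635)/(11.6964*p^4 + 25.5816*p^3 + 14.3296*p^2 + 0.374*p + 0.0025)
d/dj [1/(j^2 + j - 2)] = (-2*j - 1)/(j^2 + j - 2)^2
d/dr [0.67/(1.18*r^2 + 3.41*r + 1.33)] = (-1.5812*r - 2.2847)/(1.18*r^2 + 3.41*r + 1.33)^2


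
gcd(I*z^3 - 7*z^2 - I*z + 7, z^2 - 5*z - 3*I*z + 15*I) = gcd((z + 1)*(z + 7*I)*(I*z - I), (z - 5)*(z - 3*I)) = 1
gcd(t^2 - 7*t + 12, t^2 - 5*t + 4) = t - 4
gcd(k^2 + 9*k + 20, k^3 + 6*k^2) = 1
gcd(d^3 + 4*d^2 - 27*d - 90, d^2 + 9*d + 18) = d^2 + 9*d + 18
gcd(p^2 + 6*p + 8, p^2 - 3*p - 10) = p + 2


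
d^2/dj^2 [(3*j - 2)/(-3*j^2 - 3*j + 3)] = 2*(-3*j^3 + 6*j^2 - 3*j + 1)/(3*(j^6 + 3*j^5 - 5*j^3 + 3*j - 1))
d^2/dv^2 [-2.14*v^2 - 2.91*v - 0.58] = -4.28000000000000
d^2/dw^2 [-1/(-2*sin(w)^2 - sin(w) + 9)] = (-16*sin(w)^4 - 6*sin(w)^3 - 49*sin(w)^2 + 3*sin(w) + 38)/(sin(w) - cos(2*w) - 8)^3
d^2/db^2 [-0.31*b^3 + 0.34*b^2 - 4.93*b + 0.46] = 0.68 - 1.86*b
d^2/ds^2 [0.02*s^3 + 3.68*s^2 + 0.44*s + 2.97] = 0.12*s + 7.36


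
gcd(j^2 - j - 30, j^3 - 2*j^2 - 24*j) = j - 6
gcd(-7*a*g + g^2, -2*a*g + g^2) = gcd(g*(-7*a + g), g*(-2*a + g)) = g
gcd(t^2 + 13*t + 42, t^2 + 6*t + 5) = 1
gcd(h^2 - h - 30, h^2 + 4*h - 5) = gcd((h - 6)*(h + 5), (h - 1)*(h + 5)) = h + 5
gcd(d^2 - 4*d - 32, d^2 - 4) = 1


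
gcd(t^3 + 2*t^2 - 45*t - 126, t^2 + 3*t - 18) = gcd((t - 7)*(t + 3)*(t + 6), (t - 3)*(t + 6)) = t + 6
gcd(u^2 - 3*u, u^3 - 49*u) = u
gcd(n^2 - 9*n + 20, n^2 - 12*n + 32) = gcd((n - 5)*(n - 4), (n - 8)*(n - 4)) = n - 4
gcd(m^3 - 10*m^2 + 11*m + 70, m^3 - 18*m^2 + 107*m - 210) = m^2 - 12*m + 35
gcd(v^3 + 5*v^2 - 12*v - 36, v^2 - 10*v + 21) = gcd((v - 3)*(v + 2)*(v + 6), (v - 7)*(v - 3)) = v - 3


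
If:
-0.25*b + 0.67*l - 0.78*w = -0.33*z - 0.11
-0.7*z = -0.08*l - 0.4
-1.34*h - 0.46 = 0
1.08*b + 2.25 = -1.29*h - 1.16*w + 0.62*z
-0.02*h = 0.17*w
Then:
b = -1.45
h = -0.34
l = -0.89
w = 0.04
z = 0.47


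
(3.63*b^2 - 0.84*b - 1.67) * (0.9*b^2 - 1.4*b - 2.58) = 3.267*b^4 - 5.838*b^3 - 9.6924*b^2 + 4.5052*b + 4.3086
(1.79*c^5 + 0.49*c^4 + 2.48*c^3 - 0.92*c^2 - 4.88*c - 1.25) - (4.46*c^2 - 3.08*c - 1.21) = 1.79*c^5 + 0.49*c^4 + 2.48*c^3 - 5.38*c^2 - 1.8*c - 0.04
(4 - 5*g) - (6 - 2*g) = -3*g - 2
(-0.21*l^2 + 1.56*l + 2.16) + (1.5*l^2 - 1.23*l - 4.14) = 1.29*l^2 + 0.33*l - 1.98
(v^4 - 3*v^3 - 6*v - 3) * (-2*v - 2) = -2*v^5 + 4*v^4 + 6*v^3 + 12*v^2 + 18*v + 6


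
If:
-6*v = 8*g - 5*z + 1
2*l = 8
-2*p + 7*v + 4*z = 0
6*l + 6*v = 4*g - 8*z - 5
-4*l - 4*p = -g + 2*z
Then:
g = 99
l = 4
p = -1241/52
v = -1503/26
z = 1160/13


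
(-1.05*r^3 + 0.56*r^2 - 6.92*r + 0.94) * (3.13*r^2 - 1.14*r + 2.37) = -3.2865*r^5 + 2.9498*r^4 - 24.7865*r^3 + 12.1582*r^2 - 17.472*r + 2.2278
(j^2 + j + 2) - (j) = j^2 + 2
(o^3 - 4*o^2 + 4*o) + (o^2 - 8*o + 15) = o^3 - 3*o^2 - 4*o + 15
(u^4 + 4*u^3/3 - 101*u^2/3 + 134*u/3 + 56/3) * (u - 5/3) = u^5 - u^4/3 - 323*u^3/9 + 907*u^2/9 - 502*u/9 - 280/9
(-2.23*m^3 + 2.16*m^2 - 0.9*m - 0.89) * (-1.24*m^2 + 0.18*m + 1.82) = 2.7652*m^5 - 3.0798*m^4 - 2.5538*m^3 + 4.8728*m^2 - 1.7982*m - 1.6198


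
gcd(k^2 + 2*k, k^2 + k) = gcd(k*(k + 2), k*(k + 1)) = k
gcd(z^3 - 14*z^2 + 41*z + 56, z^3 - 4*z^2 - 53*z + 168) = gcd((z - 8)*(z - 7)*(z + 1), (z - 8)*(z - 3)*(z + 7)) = z - 8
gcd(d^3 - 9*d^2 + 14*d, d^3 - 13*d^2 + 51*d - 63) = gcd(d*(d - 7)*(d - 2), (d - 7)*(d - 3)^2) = d - 7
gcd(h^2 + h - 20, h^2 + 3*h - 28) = h - 4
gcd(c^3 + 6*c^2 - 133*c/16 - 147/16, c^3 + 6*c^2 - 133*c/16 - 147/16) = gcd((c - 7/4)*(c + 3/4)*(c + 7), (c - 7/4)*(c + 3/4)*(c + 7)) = c^3 + 6*c^2 - 133*c/16 - 147/16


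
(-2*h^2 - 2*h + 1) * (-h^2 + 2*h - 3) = 2*h^4 - 2*h^3 + h^2 + 8*h - 3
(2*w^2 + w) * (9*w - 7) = 18*w^3 - 5*w^2 - 7*w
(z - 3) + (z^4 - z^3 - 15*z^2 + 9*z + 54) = z^4 - z^3 - 15*z^2 + 10*z + 51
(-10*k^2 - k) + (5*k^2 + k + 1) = 1 - 5*k^2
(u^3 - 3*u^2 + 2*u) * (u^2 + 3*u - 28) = u^5 - 35*u^3 + 90*u^2 - 56*u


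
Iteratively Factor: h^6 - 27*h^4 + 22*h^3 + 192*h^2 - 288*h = (h - 2)*(h^5 + 2*h^4 - 23*h^3 - 24*h^2 + 144*h) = (h - 3)*(h - 2)*(h^4 + 5*h^3 - 8*h^2 - 48*h) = (h - 3)*(h - 2)*(h + 4)*(h^3 + h^2 - 12*h) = h*(h - 3)*(h - 2)*(h + 4)*(h^2 + h - 12) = h*(h - 3)^2*(h - 2)*(h + 4)*(h + 4)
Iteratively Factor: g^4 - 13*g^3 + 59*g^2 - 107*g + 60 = (g - 3)*(g^3 - 10*g^2 + 29*g - 20) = (g - 5)*(g - 3)*(g^2 - 5*g + 4) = (g - 5)*(g - 3)*(g - 1)*(g - 4)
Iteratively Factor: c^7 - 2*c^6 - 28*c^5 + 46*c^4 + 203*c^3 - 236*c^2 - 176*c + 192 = (c - 1)*(c^6 - c^5 - 29*c^4 + 17*c^3 + 220*c^2 - 16*c - 192) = (c - 1)*(c + 3)*(c^5 - 4*c^4 - 17*c^3 + 68*c^2 + 16*c - 64) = (c - 4)*(c - 1)*(c + 3)*(c^4 - 17*c^2 + 16) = (c - 4)^2*(c - 1)*(c + 3)*(c^3 + 4*c^2 - c - 4) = (c - 4)^2*(c - 1)*(c + 1)*(c + 3)*(c^2 + 3*c - 4) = (c - 4)^2*(c - 1)^2*(c + 1)*(c + 3)*(c + 4)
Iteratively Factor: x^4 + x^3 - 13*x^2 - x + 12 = (x - 1)*(x^3 + 2*x^2 - 11*x - 12) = (x - 1)*(x + 4)*(x^2 - 2*x - 3) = (x - 3)*(x - 1)*(x + 4)*(x + 1)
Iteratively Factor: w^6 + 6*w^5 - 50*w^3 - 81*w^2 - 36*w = (w)*(w^5 + 6*w^4 - 50*w^2 - 81*w - 36) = w*(w + 4)*(w^4 + 2*w^3 - 8*w^2 - 18*w - 9) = w*(w + 1)*(w + 4)*(w^3 + w^2 - 9*w - 9) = w*(w + 1)^2*(w + 4)*(w^2 - 9) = w*(w + 1)^2*(w + 3)*(w + 4)*(w - 3)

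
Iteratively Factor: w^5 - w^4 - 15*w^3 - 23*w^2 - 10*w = (w + 2)*(w^4 - 3*w^3 - 9*w^2 - 5*w) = (w + 1)*(w + 2)*(w^3 - 4*w^2 - 5*w) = (w + 1)^2*(w + 2)*(w^2 - 5*w) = w*(w + 1)^2*(w + 2)*(w - 5)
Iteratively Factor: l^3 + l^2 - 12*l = (l + 4)*(l^2 - 3*l) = (l - 3)*(l + 4)*(l)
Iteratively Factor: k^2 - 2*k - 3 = (k + 1)*(k - 3)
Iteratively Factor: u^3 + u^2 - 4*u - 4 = (u - 2)*(u^2 + 3*u + 2) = (u - 2)*(u + 1)*(u + 2)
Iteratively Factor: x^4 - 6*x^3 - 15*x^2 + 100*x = (x - 5)*(x^3 - x^2 - 20*x) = (x - 5)*(x + 4)*(x^2 - 5*x) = x*(x - 5)*(x + 4)*(x - 5)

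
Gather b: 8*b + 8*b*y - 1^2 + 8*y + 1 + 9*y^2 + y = b*(8*y + 8) + 9*y^2 + 9*y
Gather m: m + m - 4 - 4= 2*m - 8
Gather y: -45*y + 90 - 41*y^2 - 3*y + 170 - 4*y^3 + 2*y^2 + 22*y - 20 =-4*y^3 - 39*y^2 - 26*y + 240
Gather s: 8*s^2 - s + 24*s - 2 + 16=8*s^2 + 23*s + 14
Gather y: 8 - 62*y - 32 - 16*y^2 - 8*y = -16*y^2 - 70*y - 24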